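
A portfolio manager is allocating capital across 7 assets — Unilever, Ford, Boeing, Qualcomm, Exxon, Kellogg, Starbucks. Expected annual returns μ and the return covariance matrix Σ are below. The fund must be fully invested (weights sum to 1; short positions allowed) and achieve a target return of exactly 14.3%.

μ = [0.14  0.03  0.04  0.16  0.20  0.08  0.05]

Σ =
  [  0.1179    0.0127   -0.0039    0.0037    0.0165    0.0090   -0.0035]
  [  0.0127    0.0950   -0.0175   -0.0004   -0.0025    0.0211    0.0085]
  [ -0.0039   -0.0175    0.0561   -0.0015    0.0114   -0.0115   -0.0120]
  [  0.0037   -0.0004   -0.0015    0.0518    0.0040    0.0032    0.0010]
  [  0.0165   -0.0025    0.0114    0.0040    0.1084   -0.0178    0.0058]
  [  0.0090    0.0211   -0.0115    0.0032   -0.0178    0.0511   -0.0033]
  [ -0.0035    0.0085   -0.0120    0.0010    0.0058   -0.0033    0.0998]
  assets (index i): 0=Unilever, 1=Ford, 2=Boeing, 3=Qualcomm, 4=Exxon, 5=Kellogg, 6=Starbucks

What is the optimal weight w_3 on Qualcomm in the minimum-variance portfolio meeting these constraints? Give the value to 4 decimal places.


u=Σ⁻¹μ = [0.7321  -0.0777  1.0166  2.7744  1.8533  2.2076  0.5930]
v=Σ⁻¹𝟙 = [5.2994  8.6969  27.3213  17.4206  8.3277  23.8354  12.8799]
a=μᵀu=1.161650  b=𝟙ᵀu=9.099341  c=𝟙ᵀv=103.781161  D=ac−b²=37.759380
λ₁=(c·0.143−b)/D = (103.781161·0.143−9.099341)/37.759380 = 0.152051
λ₂=(a−b·0.143)/D = (1.161650−9.099341·0.143)/37.759380 = -0.003696
w* = 0.152051·u + -0.003696·v:
  w_0 = 0.152051·0.7321 + -0.003696·5.2994 = 0.0917  (Unilever)
  w_1 = 0.152051·-0.0777 + -0.003696·8.6969 = -0.0440  (Ford)
  w_2 = 0.152051·1.0166 + -0.003696·27.3213 = 0.0536  (Boeing)
  w_3 = 0.152051·2.7744 + -0.003696·17.4206 = 0.3575  (Qualcomm)
  w_4 = 0.152051·1.8533 + -0.003696·8.3277 = 0.2510  (Exxon)
  w_5 = 0.152051·2.2076 + -0.003696·23.8354 = 0.2476  (Kellogg)
  w_6 = 0.152051·0.5930 + -0.003696·12.8799 = 0.0426  (Starbucks)
Σw_i=1.0000  μᵀw=0.1430
σ²=wᵀΣw=λ₁·μ_p+λ₂ = 0.152051·0.143 + -0.003696 = 0.018047 ≈ 0.0180

0.3575


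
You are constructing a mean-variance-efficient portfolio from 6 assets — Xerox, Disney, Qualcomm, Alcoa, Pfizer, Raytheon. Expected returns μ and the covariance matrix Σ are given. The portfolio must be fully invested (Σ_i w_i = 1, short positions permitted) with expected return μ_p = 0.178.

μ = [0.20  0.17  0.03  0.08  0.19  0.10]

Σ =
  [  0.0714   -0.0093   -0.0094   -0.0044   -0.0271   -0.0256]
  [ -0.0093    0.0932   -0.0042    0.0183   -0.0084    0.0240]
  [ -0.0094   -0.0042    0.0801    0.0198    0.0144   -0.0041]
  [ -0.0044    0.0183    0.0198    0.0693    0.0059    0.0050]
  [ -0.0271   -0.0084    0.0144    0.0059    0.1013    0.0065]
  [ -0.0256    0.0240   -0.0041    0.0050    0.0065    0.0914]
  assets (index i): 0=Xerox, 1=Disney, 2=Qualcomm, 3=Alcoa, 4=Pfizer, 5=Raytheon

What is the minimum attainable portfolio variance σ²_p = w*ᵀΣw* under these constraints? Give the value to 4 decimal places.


p=Σ⁻¹μ = [4.9862  2.1163  0.4927  0.3770  3.1833  1.7101]
q=Σ⁻¹𝟙 = [28.7243  10.0686  12.5654  7.6011  15.1732  15.4112]
a=μᵀp=2.177796  b=𝟙ᵀp=12.865615  c=𝟙ᵀq=89.543872  D=ac−b²=29.484283
λ₁=(c·0.178−b)/D = (89.543872·0.178−12.865615)/29.484283 = 0.104232
λ₂=(a−b·0.178)/D = (2.177796−12.865615·0.178)/29.484283 = -0.003808
w* = 0.104232·p + -0.003808·q:
  w_0 = 0.104232·4.9862 + -0.003808·28.7243 = 0.4103  (Xerox)
  w_1 = 0.104232·2.1163 + -0.003808·10.0686 = 0.1822  (Disney)
  w_2 = 0.104232·0.4927 + -0.003808·12.5654 = 0.0035  (Qualcomm)
  w_3 = 0.104232·0.3770 + -0.003808·7.6011 = 0.0103  (Alcoa)
  w_4 = 0.104232·3.1833 + -0.003808·15.1732 = 0.2740  (Pfizer)
  w_5 = 0.104232·1.7101 + -0.003808·15.4112 = 0.1196  (Raytheon)
Σw_i=1.0000  μᵀw=0.1780
σ²=wᵀΣw=λ₁·μ_p+λ₂ = 0.104232·0.178 + -0.003808 = 0.014745 ≈ 0.0147

0.0147


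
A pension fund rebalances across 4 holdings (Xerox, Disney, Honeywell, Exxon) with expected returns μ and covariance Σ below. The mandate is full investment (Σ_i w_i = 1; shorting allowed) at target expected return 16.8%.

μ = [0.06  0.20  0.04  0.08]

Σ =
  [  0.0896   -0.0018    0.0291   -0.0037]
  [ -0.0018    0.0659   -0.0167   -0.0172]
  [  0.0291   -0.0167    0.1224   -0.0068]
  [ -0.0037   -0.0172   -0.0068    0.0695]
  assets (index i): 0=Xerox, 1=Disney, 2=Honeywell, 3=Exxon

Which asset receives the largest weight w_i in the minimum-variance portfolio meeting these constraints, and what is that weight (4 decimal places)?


x=Σ⁻¹μ = [0.5656  3.8409  0.8394  2.2139]
y=Σ⁻¹𝟙 = [9.1443  23.7553  10.4469  21.7765]
a=μᵀx=1.012796  b=𝟙ᵀx=7.459719  c=𝟙ᵀy=65.122971  D=ac−b²=10.308883
λ₁=(c·0.168−b)/D = (65.122971·0.168−7.459719)/10.308883 = 0.337664
λ₂=(a−b·0.168)/D = (1.012796−7.459719·0.168)/10.308883 = -0.023323
w* = 0.337664·x + -0.023323·y:
  w_0 = 0.337664·0.5656 + -0.023323·9.1443 = -0.0223  (Xerox)
  w_1 = 0.337664·3.8409 + -0.023323·23.7553 = 0.7429  (Disney)
  w_2 = 0.337664·0.8394 + -0.023323·10.4469 = 0.0398  (Honeywell)
  w_3 = 0.337664·2.2139 + -0.023323·21.7765 = 0.2396  (Exxon)
Σw_i=1.0000  μᵀw=0.1680
σ²=wᵀΣw=λ₁·μ_p+λ₂ = 0.337664·0.168 + -0.023323 = 0.033404 ≈ 0.0334

Disney (0.7429)


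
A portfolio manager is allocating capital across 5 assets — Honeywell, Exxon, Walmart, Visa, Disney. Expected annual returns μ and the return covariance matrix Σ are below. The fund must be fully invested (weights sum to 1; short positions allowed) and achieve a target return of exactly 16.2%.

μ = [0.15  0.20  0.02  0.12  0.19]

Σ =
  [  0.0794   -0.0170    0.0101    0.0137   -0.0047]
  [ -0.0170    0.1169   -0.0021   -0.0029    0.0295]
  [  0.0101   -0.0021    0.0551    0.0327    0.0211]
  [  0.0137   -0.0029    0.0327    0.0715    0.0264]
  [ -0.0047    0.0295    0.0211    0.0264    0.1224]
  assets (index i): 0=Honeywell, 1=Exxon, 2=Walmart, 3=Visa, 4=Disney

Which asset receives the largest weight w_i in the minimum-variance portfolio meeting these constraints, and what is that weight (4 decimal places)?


p=Σ⁻¹μ = [2.2395  1.7702  -1.2985  1.5047  1.1109]
q=Σ⁻¹𝟙 = [12.4542  9.9493  11.8385  5.4704  3.0296]
a=μᵀp=1.055630  b=𝟙ᵀp=5.326826  c=𝟙ᵀq=42.741953  D=ac−b²=16.744606
λ₁=(c·0.162−b)/D = (42.741953·0.162−5.326826)/16.744606 = 0.095396
λ₂=(a−b·0.162)/D = (1.055630−5.326826·0.162)/16.744606 = 0.011507
w* = 0.095396·p + 0.011507·q:
  w_0 = 0.095396·2.2395 + 0.011507·12.4542 = 0.3570  (Honeywell)
  w_1 = 0.095396·1.7702 + 0.011507·9.9493 = 0.2834  (Exxon)
  w_2 = 0.095396·-1.2985 + 0.011507·11.8385 = 0.0124  (Walmart)
  w_3 = 0.095396·1.5047 + 0.011507·5.4704 = 0.2065  (Visa)
  w_4 = 0.095396·1.1109 + 0.011507·3.0296 = 0.1408  (Disney)
Σw_i=1.0000  μᵀw=0.1620
σ²=wᵀΣw=λ₁·μ_p+λ₂ = 0.095396·0.162 + 0.011507 = 0.026961 ≈ 0.0270

Honeywell (0.3570)


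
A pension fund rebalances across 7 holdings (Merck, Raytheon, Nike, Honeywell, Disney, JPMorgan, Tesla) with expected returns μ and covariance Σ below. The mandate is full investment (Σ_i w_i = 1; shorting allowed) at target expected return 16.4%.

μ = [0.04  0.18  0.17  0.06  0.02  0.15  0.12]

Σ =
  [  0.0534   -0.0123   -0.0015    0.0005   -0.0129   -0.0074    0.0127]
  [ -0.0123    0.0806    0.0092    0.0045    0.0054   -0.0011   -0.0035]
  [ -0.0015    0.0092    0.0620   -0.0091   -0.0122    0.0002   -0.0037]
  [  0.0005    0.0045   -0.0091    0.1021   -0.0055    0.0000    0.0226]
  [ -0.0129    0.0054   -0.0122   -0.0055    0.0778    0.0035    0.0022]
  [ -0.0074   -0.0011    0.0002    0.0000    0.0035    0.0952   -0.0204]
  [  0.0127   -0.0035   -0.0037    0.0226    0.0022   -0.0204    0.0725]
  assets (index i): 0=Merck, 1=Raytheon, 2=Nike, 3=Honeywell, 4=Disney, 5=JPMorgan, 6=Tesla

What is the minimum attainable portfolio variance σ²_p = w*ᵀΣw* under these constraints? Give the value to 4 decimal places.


g=Σ⁻¹μ = [1.2494  2.1798  2.7315  0.2796  0.6034  2.1364  2.1766]
h=Σ⁻¹𝟙 = [26.1142  12.9117  20.6489  9.4469  19.2235  14.3789  11.4135]
a=μᵀg=1.517192  b=𝟙ᵀg=11.356723  c=𝟙ᵀh=114.137615  D=ac−b²=44.193491
λ₁=(c·0.164−b)/D = (114.137615·0.164−11.356723)/44.193491 = 0.166582
λ₂=(a−b·0.164)/D = (1.517192−11.356723·0.164)/44.193491 = -0.007814
w* = 0.166582·g + -0.007814·h:
  w_0 = 0.166582·1.2494 + -0.007814·26.1142 = 0.0041  (Merck)
  w_1 = 0.166582·2.1798 + -0.007814·12.9117 = 0.2622  (Raytheon)
  w_2 = 0.166582·2.7315 + -0.007814·20.6489 = 0.2937  (Nike)
  w_3 = 0.166582·0.2796 + -0.007814·9.4469 = -0.0272  (Honeywell)
  w_4 = 0.166582·0.6034 + -0.007814·19.2235 = -0.0497  (Disney)
  w_5 = 0.166582·2.1364 + -0.007814·14.3789 = 0.2435  (JPMorgan)
  w_6 = 0.166582·2.1766 + -0.007814·11.4135 = 0.2734  (Tesla)
Σw_i=1.0000  μᵀw=0.1640
σ²=wᵀΣw=λ₁·μ_p+λ₂ = 0.166582·0.164 + -0.007814 = 0.019506 ≈ 0.0195

0.0195


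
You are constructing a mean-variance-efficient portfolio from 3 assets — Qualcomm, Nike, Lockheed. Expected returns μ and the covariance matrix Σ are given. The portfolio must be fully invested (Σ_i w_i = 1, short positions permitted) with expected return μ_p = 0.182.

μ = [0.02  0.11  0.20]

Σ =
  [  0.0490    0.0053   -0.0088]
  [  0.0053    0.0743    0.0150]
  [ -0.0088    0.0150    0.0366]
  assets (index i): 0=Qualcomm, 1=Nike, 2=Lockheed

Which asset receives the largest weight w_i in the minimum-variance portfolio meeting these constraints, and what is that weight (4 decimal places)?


u=Σ⁻¹μ = [1.4091  0.2272  5.7102]
v=Σ⁻¹𝟙 = [25.4441  5.3343  31.2539]
a=μᵀu=1.195206  b=𝟙ᵀu=7.346442  c=𝟙ᵀv=62.032364  D=ac−b²=20.171244
λ₁=(c·0.182−b)/D = (62.032364·0.182−7.346442)/20.171244 = 0.195499
λ₂=(a−b·0.182)/D = (1.195206−7.346442·0.182)/20.171244 = -0.007032
w* = 0.195499·u + -0.007032·v:
  w_0 = 0.195499·1.4091 + -0.007032·25.4441 = 0.0965  (Qualcomm)
  w_1 = 0.195499·0.2272 + -0.007032·5.3343 = 0.0069  (Nike)
  w_2 = 0.195499·5.7102 + -0.007032·31.2539 = 0.8965  (Lockheed)
Σw_i=1.0000  μᵀw=0.1820
σ²=wᵀΣw=λ₁·μ_p+λ₂ = 0.195499·0.182 + -0.007032 = 0.028549 ≈ 0.0285

Lockheed (0.8965)


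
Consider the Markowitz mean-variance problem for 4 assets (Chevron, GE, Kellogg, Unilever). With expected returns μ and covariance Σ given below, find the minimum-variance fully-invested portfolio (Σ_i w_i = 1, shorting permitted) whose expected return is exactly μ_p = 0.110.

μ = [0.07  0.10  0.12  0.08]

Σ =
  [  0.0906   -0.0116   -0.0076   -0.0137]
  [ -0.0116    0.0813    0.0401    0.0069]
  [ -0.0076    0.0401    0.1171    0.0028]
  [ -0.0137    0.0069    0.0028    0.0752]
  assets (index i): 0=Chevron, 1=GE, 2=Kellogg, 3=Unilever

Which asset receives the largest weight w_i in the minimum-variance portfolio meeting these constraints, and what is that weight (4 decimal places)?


p=Σ⁻¹μ = [1.1288  0.9204  0.7552  1.1569]
q=Σ⁻¹𝟙 = [15.0927  10.4330  5.5907  14.8820]
a=μᵀp=0.354226  b=𝟙ᵀp=3.961232  c=𝟙ᵀq=45.998381  D=ac−b²=0.602466
λ₁=(c·0.110−b)/D = (45.998381·0.110−3.961232)/0.602466 = 1.823488
λ₂=(a−b·0.110)/D = (0.354226−3.961232·0.110)/0.602466 = -0.135293
w* = 1.823488·p + -0.135293·q:
  w_0 = 1.823488·1.1288 + -0.135293·15.0927 = 0.0163  (Chevron)
  w_1 = 1.823488·0.9204 + -0.135293·10.4330 = 0.2668  (GE)
  w_2 = 1.823488·0.7552 + -0.135293·5.5907 = 0.6207  (Kellogg)
  w_3 = 1.823488·1.1569 + -0.135293·14.8820 = 0.0962  (Unilever)
Σw_i=1.0000  μᵀw=0.1100
σ²=wᵀΣw=λ₁·μ_p+λ₂ = 1.823488·0.110 + -0.135293 = 0.065291 ≈ 0.0653

Kellogg (0.6207)


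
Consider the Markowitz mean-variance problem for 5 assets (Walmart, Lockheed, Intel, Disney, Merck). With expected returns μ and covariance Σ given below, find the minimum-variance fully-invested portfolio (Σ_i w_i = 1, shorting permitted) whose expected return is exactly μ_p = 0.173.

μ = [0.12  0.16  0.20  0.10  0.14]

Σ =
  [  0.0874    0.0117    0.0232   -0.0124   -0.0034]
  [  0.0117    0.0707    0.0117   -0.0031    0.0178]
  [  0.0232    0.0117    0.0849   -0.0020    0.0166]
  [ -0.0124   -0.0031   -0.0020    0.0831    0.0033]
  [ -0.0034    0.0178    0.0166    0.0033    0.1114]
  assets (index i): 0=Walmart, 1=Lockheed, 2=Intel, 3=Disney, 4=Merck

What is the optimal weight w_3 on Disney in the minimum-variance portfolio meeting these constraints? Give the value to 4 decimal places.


x=Σ⁻¹μ = [0.9036  1.7051  1.7691  1.4163  0.7063]
y=Σ⁻¹𝟙 = [10.5246  10.3489  6.5815  13.9003  6.2518]
a=μᵀx=0.975573  b=𝟙ᵀx=6.500358  c=𝟙ᵀy=47.607105  D=ac−b²=4.189535
λ₁=(c·0.173−b)/D = (47.607105·0.173−6.500358)/4.189535 = 0.414287
λ₂=(a−b·0.173)/D = (0.975573−6.500358·0.173)/4.189535 = -0.035562
w* = 0.414287·x + -0.035562·y:
  w_0 = 0.414287·0.9036 + -0.035562·10.5246 = 0.0001  (Walmart)
  w_1 = 0.414287·1.7051 + -0.035562·10.3489 = 0.3384  (Lockheed)
  w_2 = 0.414287·1.7691 + -0.035562·6.5815 = 0.4989  (Intel)
  w_3 = 0.414287·1.4163 + -0.035562·13.9003 = 0.0924  (Disney)
  w_4 = 0.414287·0.7063 + -0.035562·6.2518 = 0.0703  (Merck)
Σw_i=1.0000  μᵀw=0.1730
σ²=wᵀΣw=λ₁·μ_p+λ₂ = 0.414287·0.173 + -0.035562 = 0.036109 ≈ 0.0361

0.0924


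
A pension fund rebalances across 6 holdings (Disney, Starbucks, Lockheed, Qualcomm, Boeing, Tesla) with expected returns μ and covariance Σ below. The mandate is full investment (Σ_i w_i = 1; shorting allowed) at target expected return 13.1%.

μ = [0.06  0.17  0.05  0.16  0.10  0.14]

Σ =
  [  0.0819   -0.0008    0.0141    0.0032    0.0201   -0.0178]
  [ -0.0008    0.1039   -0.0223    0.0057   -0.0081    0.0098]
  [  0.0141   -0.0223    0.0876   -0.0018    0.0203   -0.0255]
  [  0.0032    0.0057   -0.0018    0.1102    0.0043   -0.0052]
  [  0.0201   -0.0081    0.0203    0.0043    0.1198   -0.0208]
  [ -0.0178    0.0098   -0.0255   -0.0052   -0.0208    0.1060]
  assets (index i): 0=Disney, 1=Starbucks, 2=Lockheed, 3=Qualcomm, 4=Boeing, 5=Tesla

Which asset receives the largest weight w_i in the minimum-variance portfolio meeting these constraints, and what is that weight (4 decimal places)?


g=Σ⁻¹μ = [0.6534  1.7317  1.2575  1.4148  0.8939  1.8177]
h=Σ⁻¹𝟙 = [10.9679  11.6651  15.7708  8.8811  7.0497  15.8102]
a=μᵀg=0.966711  b=𝟙ᵀg=7.769048  c=𝟙ᵀh=70.144719  D=ac−b²=7.451543
λ₁=(c·0.131−b)/D = (70.144719·0.131−7.769048)/7.451543 = 0.190552
λ₂=(a−b·0.131)/D = (0.966711−7.769048·0.131)/7.451543 = -0.006849
w* = 0.190552·g + -0.006849·h:
  w_0 = 0.190552·0.6534 + -0.006849·10.9679 = 0.0494  (Disney)
  w_1 = 0.190552·1.7317 + -0.006849·11.6651 = 0.2501  (Starbucks)
  w_2 = 0.190552·1.2575 + -0.006849·15.7708 = 0.1316  (Lockheed)
  w_3 = 0.190552·1.4148 + -0.006849·8.8811 = 0.2088  (Qualcomm)
  w_4 = 0.190552·0.8939 + -0.006849·7.0497 = 0.1221  (Boeing)
  w_5 = 0.190552·1.8177 + -0.006849·15.8102 = 0.2381  (Tesla)
Σw_i=1.0000  μᵀw=0.1310
σ²=wᵀΣw=λ₁·μ_p+λ₂ = 0.190552·0.131 + -0.006849 = 0.018114 ≈ 0.0181

Starbucks (0.2501)


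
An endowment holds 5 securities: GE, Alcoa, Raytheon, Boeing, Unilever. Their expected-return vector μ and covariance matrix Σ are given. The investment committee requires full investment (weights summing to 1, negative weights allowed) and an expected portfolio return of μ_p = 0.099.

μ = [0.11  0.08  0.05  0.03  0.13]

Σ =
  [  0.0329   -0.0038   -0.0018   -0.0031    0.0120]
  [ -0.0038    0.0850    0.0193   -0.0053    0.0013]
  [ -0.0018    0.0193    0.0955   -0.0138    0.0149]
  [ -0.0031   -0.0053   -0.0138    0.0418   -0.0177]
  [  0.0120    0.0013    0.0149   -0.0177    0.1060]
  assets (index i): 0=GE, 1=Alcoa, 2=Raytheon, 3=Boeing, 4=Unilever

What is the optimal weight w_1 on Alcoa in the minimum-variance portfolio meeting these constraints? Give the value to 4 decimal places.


0.1606

p=Σ⁻¹μ = [3.2637  1.0750  0.4466  1.6940  1.0638]
q=Σ⁻¹𝟙 = [32.2911  12.5360  12.2191  36.1524  9.9438]
a=μᵀp=0.656454  b=𝟙ᵀp=7.543124  c=𝟙ᵀq=103.142416  D=ac−b²=10.809546
λ₁=(c·0.099−b)/D = (103.142416·0.099−7.543124)/10.809546 = 0.246817
λ₂=(a−b·0.099)/D = (0.656454−7.543124·0.099)/10.809546 = -0.008355
w* = 0.246817·p + -0.008355·q:
  w_0 = 0.246817·3.2637 + -0.008355·32.2911 = 0.5357  (GE)
  w_1 = 0.246817·1.0750 + -0.008355·12.5360 = 0.1606  (Alcoa)
  w_2 = 0.246817·0.4466 + -0.008355·12.2191 = 0.0081  (Raytheon)
  w_3 = 0.246817·1.6940 + -0.008355·36.1524 = 0.1160  (Boeing)
  w_4 = 0.246817·1.0638 + -0.008355·9.9438 = 0.1795  (Unilever)
Σw_i=1.0000  μᵀw=0.0990
σ²=wᵀΣw=λ₁·μ_p+λ₂ = 0.246817·0.099 + -0.008355 = 0.016080 ≈ 0.0161


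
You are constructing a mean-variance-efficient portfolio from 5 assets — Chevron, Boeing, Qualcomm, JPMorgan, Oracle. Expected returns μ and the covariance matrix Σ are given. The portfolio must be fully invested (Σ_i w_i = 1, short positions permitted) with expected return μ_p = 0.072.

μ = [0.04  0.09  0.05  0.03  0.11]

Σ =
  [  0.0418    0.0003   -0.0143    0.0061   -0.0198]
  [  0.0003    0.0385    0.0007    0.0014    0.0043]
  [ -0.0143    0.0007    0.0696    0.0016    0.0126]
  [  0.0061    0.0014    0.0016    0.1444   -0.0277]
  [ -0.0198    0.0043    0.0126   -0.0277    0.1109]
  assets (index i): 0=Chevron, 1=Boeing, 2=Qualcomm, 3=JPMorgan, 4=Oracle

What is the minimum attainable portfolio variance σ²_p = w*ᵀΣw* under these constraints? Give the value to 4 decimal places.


0.0115

u=Σ⁻¹μ = [1.7493  2.1616  0.8293  0.3358  1.2101]
v=Σ⁻¹𝟙 = [35.8074  23.4766  18.7222  7.7209  14.3012]
a=μᵀu=0.449160  b=𝟙ᵀu=6.286061  c=𝟙ᵀv=100.028320  D=ac−b²=5.414190
λ₁=(c·0.072−b)/D = (100.028320·0.072−6.286061)/5.414190 = 0.169181
λ₂=(a−b·0.072)/D = (0.449160−6.286061·0.072)/5.414190 = -0.000635
w* = 0.169181·u + -0.000635·v:
  w_0 = 0.169181·1.7493 + -0.000635·35.8074 = 0.2732  (Chevron)
  w_1 = 0.169181·2.1616 + -0.000635·23.4766 = 0.3508  (Boeing)
  w_2 = 0.169181·0.8293 + -0.000635·18.7222 = 0.1284  (Qualcomm)
  w_3 = 0.169181·0.3358 + -0.000635·7.7209 = 0.0519  (JPMorgan)
  w_4 = 0.169181·1.2101 + -0.000635·14.3012 = 0.1956  (Oracle)
Σw_i=1.0000  μᵀw=0.0720
σ²=wᵀΣw=λ₁·μ_p+λ₂ = 0.169181·0.072 + -0.000635 = 0.011546 ≈ 0.0115


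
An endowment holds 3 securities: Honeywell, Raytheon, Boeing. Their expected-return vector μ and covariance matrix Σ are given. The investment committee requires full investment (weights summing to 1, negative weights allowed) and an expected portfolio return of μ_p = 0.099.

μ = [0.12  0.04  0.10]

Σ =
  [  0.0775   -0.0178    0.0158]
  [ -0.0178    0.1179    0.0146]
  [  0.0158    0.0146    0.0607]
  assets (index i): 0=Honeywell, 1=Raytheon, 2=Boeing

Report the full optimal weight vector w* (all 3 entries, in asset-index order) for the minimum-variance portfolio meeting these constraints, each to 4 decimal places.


u=Σ⁻¹μ = [1.3993  0.4036  1.1861]
v=Σ⁻¹𝟙 = [12.7418  9.0455  10.9821]
a=μᵀu=0.302672  b=𝟙ᵀu=2.989053  c=𝟙ᵀv=32.769469  D=ac−b²=0.983970
λ₁=(c·0.099−b)/D = (32.769469·0.099−2.989053)/0.983970 = 0.259281
λ₂=(a−b·0.099)/D = (0.302672−2.989053·0.099)/0.983970 = 0.006866
w* = 0.259281·u + 0.006866·v:
  w_0 = 0.259281·1.3993 + 0.006866·12.7418 = 0.4503  (Honeywell)
  w_1 = 0.259281·0.4036 + 0.006866·9.0455 = 0.1668  (Raytheon)
  w_2 = 0.259281·1.1861 + 0.006866·10.9821 = 0.3829  (Boeing)
Σw_i=1.0000  μᵀw=0.0990
σ²=wᵀΣw=λ₁·μ_p+λ₂ = 0.259281·0.099 + 0.006866 = 0.032535 ≈ 0.0325

0.4503  0.1668  0.3829


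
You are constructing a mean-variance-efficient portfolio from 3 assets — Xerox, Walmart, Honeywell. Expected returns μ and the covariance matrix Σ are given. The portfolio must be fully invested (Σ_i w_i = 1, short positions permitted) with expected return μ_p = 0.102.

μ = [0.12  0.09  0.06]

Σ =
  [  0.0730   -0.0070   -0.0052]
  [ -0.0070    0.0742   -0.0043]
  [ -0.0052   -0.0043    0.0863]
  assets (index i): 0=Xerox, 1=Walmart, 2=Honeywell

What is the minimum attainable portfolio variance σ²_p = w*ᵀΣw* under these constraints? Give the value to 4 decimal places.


0.0269

g=Σ⁻¹μ = [1.8443  1.4378  0.8780]
h=Σ⁻¹𝟙 = [16.1621  15.7753  13.3474]
a=μᵀg=0.403394  b=𝟙ᵀg=4.160072  c=𝟙ᵀh=45.284772  D=ac−b²=0.961387
λ₁=(c·0.102−b)/D = (45.284772·0.102−4.160072)/0.961387 = 0.477409
λ₂=(a−b·0.102)/D = (0.403394−4.160072·0.102)/0.961387 = -0.021775
w* = 0.477409·g + -0.021775·h:
  w_0 = 0.477409·1.8443 + -0.021775·16.1621 = 0.5285  (Xerox)
  w_1 = 0.477409·1.4378 + -0.021775·15.7753 = 0.3429  (Walmart)
  w_2 = 0.477409·0.8780 + -0.021775·13.3474 = 0.1285  (Honeywell)
Σw_i=1.0000  μᵀw=0.1020
σ²=wᵀΣw=λ₁·μ_p+λ₂ = 0.477409·0.102 + -0.021775 = 0.026921 ≈ 0.0269


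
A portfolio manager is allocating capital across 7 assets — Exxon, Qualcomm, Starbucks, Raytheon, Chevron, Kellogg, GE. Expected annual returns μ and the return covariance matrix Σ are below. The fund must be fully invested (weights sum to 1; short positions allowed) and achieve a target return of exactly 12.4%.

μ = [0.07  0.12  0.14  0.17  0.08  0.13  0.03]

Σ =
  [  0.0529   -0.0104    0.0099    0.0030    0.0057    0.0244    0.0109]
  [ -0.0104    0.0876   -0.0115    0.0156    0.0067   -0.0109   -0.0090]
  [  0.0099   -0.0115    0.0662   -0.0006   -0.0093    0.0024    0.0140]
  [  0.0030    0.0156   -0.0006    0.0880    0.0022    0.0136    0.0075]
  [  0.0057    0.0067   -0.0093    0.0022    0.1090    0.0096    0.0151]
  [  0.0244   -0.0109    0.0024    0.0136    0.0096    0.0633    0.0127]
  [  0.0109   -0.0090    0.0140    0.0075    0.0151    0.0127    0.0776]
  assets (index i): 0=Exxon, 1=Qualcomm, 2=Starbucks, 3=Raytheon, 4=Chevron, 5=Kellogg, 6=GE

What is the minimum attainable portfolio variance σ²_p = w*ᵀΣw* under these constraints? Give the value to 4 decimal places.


p=Σ⁻¹μ = [0.2762  1.6036  2.5026  1.3981  0.7139  1.8180  -0.4893]
q=Σ⁻¹𝟙 = [12.2167  15.0733  15.1885  6.1850  7.0292  9.3735  6.6790]
a=μᵀp=1.078573  b=𝟙ᵀp=7.823064  c=𝟙ᵀq=71.745116  D=ac−b²=16.182034
λ₁=(c·0.124−b)/D = (71.745116·0.124−7.823064)/16.182034 = 0.066329
λ₂=(a−b·0.124)/D = (1.078573−7.823064·0.124)/16.182034 = 0.006706
w* = 0.066329·p + 0.006706·q:
  w_0 = 0.066329·0.2762 + 0.006706·12.2167 = 0.1002  (Exxon)
  w_1 = 0.066329·1.6036 + 0.006706·15.0733 = 0.2074  (Qualcomm)
  w_2 = 0.066329·2.5026 + 0.006706·15.1885 = 0.2678  (Starbucks)
  w_3 = 0.066329·1.3981 + 0.006706·6.1850 = 0.1342  (Raytheon)
  w_4 = 0.066329·0.7139 + 0.006706·7.0292 = 0.0945  (Chevron)
  w_5 = 0.066329·1.8180 + 0.006706·9.3735 = 0.1834  (Kellogg)
  w_6 = 0.066329·-0.4893 + 0.006706·6.6790 = 0.0123  (GE)
Σw_i=1.0000  μᵀw=0.1240
σ²=wᵀΣw=λ₁·μ_p+λ₂ = 0.066329·0.124 + 0.006706 = 0.014931 ≈ 0.0149

0.0149


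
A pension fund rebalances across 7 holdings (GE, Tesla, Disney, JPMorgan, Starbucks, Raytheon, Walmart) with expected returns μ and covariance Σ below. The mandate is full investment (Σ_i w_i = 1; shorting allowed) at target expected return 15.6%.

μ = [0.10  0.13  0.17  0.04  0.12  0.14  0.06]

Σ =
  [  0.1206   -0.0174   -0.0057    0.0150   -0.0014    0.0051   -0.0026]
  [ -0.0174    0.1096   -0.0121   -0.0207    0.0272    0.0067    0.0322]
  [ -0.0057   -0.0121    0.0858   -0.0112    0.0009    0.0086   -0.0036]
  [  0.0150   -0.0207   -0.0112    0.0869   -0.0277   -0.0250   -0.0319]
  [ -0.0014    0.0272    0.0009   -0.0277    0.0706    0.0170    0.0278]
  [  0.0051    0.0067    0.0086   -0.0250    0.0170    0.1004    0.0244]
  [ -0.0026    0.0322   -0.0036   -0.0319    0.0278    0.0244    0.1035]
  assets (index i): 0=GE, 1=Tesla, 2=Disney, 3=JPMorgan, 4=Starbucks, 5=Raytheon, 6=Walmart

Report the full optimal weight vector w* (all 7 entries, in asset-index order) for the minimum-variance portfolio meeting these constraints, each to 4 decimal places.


0.1296  0.2595  0.4223  0.0085  0.1712  0.2012  -0.1922

g=Σ⁻¹μ = [0.8906  1.4527  2.3493  1.8260  1.5096  1.2257  0.1002]
h=Σ⁻¹𝟙 = [7.3385  10.0626  16.1665  25.2632  14.3665  9.1926  9.0384]
a=μᵀg=1.109089  b=𝟙ᵀg=9.354060  c=𝟙ᵀh=91.428229  D=ac−b²=13.903642
λ₁=(c·0.156−b)/D = (91.428229·0.156−9.354060)/13.903642 = 0.353055
λ₂=(a−b·0.156)/D = (1.109089−9.354060·0.156)/13.903642 = -0.025184
w* = 0.353055·g + -0.025184·h:
  w_0 = 0.353055·0.8906 + -0.025184·7.3385 = 0.1296  (GE)
  w_1 = 0.353055·1.4527 + -0.025184·10.0626 = 0.2595  (Tesla)
  w_2 = 0.353055·2.3493 + -0.025184·16.1665 = 0.4223  (Disney)
  w_3 = 0.353055·1.8260 + -0.025184·25.2632 = 0.0085  (JPMorgan)
  w_4 = 0.353055·1.5096 + -0.025184·14.3665 = 0.1712  (Starbucks)
  w_5 = 0.353055·1.2257 + -0.025184·9.1926 = 0.2012  (Raytheon)
  w_6 = 0.353055·0.1002 + -0.025184·9.0384 = -0.1922  (Walmart)
Σw_i=1.0000  μᵀw=0.1560
σ²=wᵀΣw=λ₁·μ_p+λ₂ = 0.353055·0.156 + -0.025184 = 0.029893 ≈ 0.0299


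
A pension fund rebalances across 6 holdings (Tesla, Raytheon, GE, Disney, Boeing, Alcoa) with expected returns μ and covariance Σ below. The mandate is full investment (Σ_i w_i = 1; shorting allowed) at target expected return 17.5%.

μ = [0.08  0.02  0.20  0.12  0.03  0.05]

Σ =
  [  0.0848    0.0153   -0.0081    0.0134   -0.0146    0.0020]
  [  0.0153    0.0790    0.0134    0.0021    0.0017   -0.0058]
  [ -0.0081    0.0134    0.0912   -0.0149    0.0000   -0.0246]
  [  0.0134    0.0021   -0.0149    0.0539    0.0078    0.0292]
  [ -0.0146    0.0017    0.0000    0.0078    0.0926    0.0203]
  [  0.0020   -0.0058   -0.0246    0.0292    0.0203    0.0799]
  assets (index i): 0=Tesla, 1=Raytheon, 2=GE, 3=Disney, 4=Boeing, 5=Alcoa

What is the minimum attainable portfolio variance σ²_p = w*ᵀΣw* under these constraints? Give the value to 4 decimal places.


0.0327

p=Σ⁻¹μ = [0.9164  -0.4477  2.8865  2.5216  0.1551  0.4981]
q=Σ⁻¹𝟙 = [11.1206  8.0933  15.7376  12.7019  8.9780  10.7471]
a=μᵀp=0.973805  b=𝟙ᵀp=6.529948  c=𝟙ᵀq=67.378423  D=ac−b²=22.973198
λ₁=(c·0.175−b)/D = (67.378423·0.175−6.529948)/22.973198 = 0.229018
λ₂=(a−b·0.175)/D = (0.973805−6.529948·0.175)/22.973198 = -0.007354
w* = 0.229018·p + -0.007354·q:
  w_0 = 0.229018·0.9164 + -0.007354·11.1206 = 0.1281  (Tesla)
  w_1 = 0.229018·-0.4477 + -0.007354·8.0933 = -0.1620  (Raytheon)
  w_2 = 0.229018·2.8865 + -0.007354·15.7376 = 0.5453  (GE)
  w_3 = 0.229018·2.5216 + -0.007354·12.7019 = 0.4841  (Disney)
  w_4 = 0.229018·0.1551 + -0.007354·8.9780 = -0.0305  (Boeing)
  w_5 = 0.229018·0.4981 + -0.007354·10.7471 = 0.0350  (Alcoa)
Σw_i=1.0000  μᵀw=0.1750
σ²=wᵀΣw=λ₁·μ_p+λ₂ = 0.229018·0.175 + -0.007354 = 0.032725 ≈ 0.0327


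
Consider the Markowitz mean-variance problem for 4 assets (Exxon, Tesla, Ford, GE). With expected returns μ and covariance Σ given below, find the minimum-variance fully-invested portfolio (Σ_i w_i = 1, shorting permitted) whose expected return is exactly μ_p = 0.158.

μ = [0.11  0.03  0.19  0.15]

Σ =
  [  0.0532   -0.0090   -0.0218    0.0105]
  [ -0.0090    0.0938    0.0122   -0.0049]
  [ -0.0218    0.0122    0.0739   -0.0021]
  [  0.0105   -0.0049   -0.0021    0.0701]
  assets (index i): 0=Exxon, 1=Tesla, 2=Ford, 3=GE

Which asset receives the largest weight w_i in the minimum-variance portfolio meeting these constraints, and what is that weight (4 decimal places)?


Ford (0.4567)

u=Σ⁻¹μ = [3.2038  0.2621  3.5236  1.7838]
v=Σ⁻¹𝟙 = [26.5207  11.2359  19.8320  11.6724]
a=μᵀu=1.297329  b=𝟙ᵀu=8.773295  c=𝟙ᵀv=69.261033  D=ac−b²=12.883635
λ₁=(c·0.158−b)/D = (69.261033·0.158−8.773295)/12.883635 = 0.168427
λ₂=(a−b·0.158)/D = (1.297329−8.773295·0.158)/12.883635 = -0.006896
w* = 0.168427·u + -0.006896·v:
  w_0 = 0.168427·3.2038 + -0.006896·26.5207 = 0.3567  (Exxon)
  w_1 = 0.168427·0.2621 + -0.006896·11.2359 = -0.0333  (Tesla)
  w_2 = 0.168427·3.5236 + -0.006896·19.8320 = 0.4567  (Ford)
  w_3 = 0.168427·1.7838 + -0.006896·11.6724 = 0.2199  (GE)
Σw_i=1.0000  μᵀw=0.1580
σ²=wᵀΣw=λ₁·μ_p+λ₂ = 0.168427·0.158 + -0.006896 = 0.019715 ≈ 0.0197


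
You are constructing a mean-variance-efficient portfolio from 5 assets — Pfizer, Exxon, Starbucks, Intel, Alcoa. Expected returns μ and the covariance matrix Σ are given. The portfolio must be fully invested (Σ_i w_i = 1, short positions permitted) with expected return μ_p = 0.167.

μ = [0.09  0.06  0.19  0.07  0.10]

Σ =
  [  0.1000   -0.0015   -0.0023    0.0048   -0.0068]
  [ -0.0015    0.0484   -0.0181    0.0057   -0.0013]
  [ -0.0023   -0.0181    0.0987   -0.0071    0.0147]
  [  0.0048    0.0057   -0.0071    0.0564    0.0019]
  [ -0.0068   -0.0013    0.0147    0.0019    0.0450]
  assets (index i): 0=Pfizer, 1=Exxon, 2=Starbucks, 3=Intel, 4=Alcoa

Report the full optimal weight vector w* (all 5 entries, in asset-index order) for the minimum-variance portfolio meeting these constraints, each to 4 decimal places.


p=Σ⁻¹μ = [1.0378  1.9821  2.1454  1.1658  1.6862]
q=Σ⁻¹𝟙 = [11.2787  24.6315  13.0719  15.2624  19.7236]
a=μᵀp=0.870187  b=𝟙ᵀp=8.017363  c=𝟙ᵀq=83.968103  D=ac−b²=8.789867
λ₁=(c·0.167−b)/D = (83.968103·0.167−8.017363)/8.789867 = 0.683208
λ₂=(a−b·0.167)/D = (0.870187−8.017363·0.167)/8.789867 = -0.053324
w* = 0.683208·p + -0.053324·q:
  w_0 = 0.683208·1.0378 + -0.053324·11.2787 = 0.1076  (Pfizer)
  w_1 = 0.683208·1.9821 + -0.053324·24.6315 = 0.0408  (Exxon)
  w_2 = 0.683208·2.1454 + -0.053324·13.0719 = 0.7687  (Starbucks)
  w_3 = 0.683208·1.1658 + -0.053324·15.2624 = -0.0174  (Intel)
  w_4 = 0.683208·1.6862 + -0.053324·19.7236 = 0.1003  (Alcoa)
Σw_i=1.0000  μᵀw=0.1670
σ²=wᵀΣw=λ₁·μ_p+λ₂ = 0.683208·0.167 + -0.053324 = 0.060772 ≈ 0.0608

0.1076  0.0408  0.7687  -0.0174  0.1003


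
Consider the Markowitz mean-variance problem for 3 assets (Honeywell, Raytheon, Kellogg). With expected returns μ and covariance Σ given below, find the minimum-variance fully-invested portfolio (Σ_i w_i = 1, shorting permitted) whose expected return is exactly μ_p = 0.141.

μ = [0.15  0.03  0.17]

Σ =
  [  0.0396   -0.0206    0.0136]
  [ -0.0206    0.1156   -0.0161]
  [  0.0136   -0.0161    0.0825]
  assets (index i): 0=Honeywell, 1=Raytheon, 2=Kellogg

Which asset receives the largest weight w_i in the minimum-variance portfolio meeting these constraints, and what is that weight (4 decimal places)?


Honeywell (0.5947)

u=Σ⁻¹μ = [3.8284  1.1727  1.6584]
v=Σ⁻¹𝟙 = [29.7404  15.3735  10.2187]
a=μᵀu=0.891359  b=𝟙ᵀu=6.659442  c=𝟙ᵀv=55.332559  D=ac−b²=4.973025
λ₁=(c·0.141−b)/D = (55.332559·0.141−6.659442)/4.973025 = 0.229729
λ₂=(a−b·0.141)/D = (0.891359−6.659442·0.141)/4.973025 = -0.009576
w* = 0.229729·u + -0.009576·v:
  w_0 = 0.229729·3.8284 + -0.009576·29.7404 = 0.5947  (Honeywell)
  w_1 = 0.229729·1.1727 + -0.009576·15.3735 = 0.1222  (Raytheon)
  w_2 = 0.229729·1.6584 + -0.009576·10.2187 = 0.2831  (Kellogg)
Σw_i=1.0000  μᵀw=0.1410
σ²=wᵀΣw=λ₁·μ_p+λ₂ = 0.229729·0.141 + -0.009576 = 0.022816 ≈ 0.0228


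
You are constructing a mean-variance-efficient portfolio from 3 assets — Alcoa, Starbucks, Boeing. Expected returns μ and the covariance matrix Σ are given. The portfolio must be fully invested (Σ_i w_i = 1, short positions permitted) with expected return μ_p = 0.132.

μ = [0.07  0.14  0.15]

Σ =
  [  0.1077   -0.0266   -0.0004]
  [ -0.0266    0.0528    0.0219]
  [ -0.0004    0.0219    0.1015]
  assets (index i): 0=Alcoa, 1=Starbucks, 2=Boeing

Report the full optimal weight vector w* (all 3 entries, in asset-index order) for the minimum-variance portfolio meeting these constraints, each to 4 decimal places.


0.1494  0.6049  0.2457

p=Σ⁻¹μ = [1.3962  3.0089  0.8341]
q=Σ⁻¹𝟙 = [15.4332  24.8244  4.5568]
a=μᵀp=0.644103  b=𝟙ᵀp=5.239260  c=𝟙ᵀq=44.814379  D=ac−b²=1.415234
λ₁=(c·0.132−b)/D = (44.814379·0.132−5.239260)/1.415234 = 0.477827
λ₂=(a−b·0.132)/D = (0.644103−5.239260·0.132)/1.415234 = -0.033549
w* = 0.477827·p + -0.033549·q:
  w_0 = 0.477827·1.3962 + -0.033549·15.4332 = 0.1494  (Alcoa)
  w_1 = 0.477827·3.0089 + -0.033549·24.8244 = 0.6049  (Starbucks)
  w_2 = 0.477827·0.8341 + -0.033549·4.5568 = 0.2457  (Boeing)
Σw_i=1.0000  μᵀw=0.1320
σ²=wᵀΣw=λ₁·μ_p+λ₂ = 0.477827·0.132 + -0.033549 = 0.029525 ≈ 0.0295


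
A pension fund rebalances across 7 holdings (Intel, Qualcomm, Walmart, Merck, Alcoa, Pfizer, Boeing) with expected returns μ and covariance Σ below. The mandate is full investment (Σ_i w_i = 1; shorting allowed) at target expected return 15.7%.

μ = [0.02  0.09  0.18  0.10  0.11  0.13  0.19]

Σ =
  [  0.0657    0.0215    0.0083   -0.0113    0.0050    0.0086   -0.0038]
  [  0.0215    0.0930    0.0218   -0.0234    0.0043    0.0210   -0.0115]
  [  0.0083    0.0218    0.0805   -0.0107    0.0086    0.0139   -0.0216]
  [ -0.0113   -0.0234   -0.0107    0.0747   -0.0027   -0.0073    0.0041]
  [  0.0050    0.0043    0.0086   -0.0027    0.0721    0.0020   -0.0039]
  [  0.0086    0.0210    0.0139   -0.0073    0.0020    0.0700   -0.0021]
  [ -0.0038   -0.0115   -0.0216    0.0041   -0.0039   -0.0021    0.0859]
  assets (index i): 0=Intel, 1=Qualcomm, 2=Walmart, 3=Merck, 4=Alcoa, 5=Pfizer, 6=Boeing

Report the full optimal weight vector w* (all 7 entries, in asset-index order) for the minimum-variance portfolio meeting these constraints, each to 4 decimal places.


-0.0512  0.0707  0.2746  0.1665  0.1185  0.1238  0.2971

u=Σ⁻¹μ = [-0.0799  0.8627  2.7075  1.9989  1.3572  1.3303  3.0034]
v=Σ⁻¹𝟙 = [12.8683  9.2367  12.7578  20.5413  12.2961  9.6853  16.4699]
a=μᵀu=1.656162  b=𝟙ᵀu=11.180149  c=𝟙ᵀv=93.855470  D=ac−b²=30.444167
λ₁=(c·0.157−b)/D = (93.855470·0.157−11.180149)/30.444167 = 0.116776
λ₂=(a−b·0.157)/D = (1.656162−11.180149·0.157)/30.444167 = -0.003256
w* = 0.116776·u + -0.003256·v:
  w_0 = 0.116776·-0.0799 + -0.003256·12.8683 = -0.0512  (Intel)
  w_1 = 0.116776·0.8627 + -0.003256·9.2367 = 0.0707  (Qualcomm)
  w_2 = 0.116776·2.7075 + -0.003256·12.7578 = 0.2746  (Walmart)
  w_3 = 0.116776·1.9989 + -0.003256·20.5413 = 0.1665  (Merck)
  w_4 = 0.116776·1.3572 + -0.003256·12.2961 = 0.1185  (Alcoa)
  w_5 = 0.116776·1.3303 + -0.003256·9.6853 = 0.1238  (Pfizer)
  w_6 = 0.116776·3.0034 + -0.003256·16.4699 = 0.2971  (Boeing)
Σw_i=1.0000  μᵀw=0.1570
σ²=wᵀΣw=λ₁·μ_p+λ₂ = 0.116776·0.157 + -0.003256 = 0.015078 ≈ 0.0151


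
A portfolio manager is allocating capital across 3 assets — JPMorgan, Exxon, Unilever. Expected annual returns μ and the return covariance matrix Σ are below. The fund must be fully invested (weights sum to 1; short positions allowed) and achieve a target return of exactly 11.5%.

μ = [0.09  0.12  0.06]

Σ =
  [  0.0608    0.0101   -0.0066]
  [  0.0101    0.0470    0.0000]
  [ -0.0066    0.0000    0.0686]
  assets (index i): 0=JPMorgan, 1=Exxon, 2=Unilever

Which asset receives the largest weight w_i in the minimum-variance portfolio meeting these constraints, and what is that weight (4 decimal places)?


u=Σ⁻¹μ = [1.2068  2.2939  0.9907]
v=Σ⁻¹𝟙 = [15.1965  18.0110  16.0393]
a=μᵀu=0.443316  b=𝟙ᵀu=4.491361  c=𝟙ᵀv=49.246801  D=ac−b²=1.659588
λ₁=(c·0.115−b)/D = (49.246801·0.115−4.491361)/1.659588 = 0.706212
λ₂=(a−b·0.115)/D = (0.443316−4.491361·0.115)/1.659588 = -0.044101
w* = 0.706212·u + -0.044101·v:
  w_0 = 0.706212·1.2068 + -0.044101·15.1965 = 0.1820  (JPMorgan)
  w_1 = 0.706212·2.2939 + -0.044101·18.0110 = 0.8256  (Exxon)
  w_2 = 0.706212·0.9907 + -0.044101·16.0393 = -0.0077  (Unilever)
Σw_i=1.0000  μᵀw=0.1150
σ²=wᵀΣw=λ₁·μ_p+λ₂ = 0.706212·0.115 + -0.044101 = 0.037113 ≈ 0.0371

Exxon (0.8256)


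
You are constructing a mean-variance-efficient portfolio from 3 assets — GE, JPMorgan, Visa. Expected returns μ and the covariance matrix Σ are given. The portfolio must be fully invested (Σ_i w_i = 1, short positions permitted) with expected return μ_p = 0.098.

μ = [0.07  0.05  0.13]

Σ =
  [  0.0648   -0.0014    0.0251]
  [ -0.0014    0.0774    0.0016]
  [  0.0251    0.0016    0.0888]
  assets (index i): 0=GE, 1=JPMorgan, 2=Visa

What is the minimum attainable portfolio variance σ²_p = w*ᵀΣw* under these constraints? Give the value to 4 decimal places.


0.0401

u=Σ⁻¹μ = [0.5965  0.6302  1.2840]
v=Σ⁻¹𝟙 = [12.8484  12.9994  7.3953]
a=μᵀu=0.240188  b=𝟙ᵀu=2.510753  c=𝟙ᵀv=33.243159  D=ac−b²=1.680722
λ₁=(c·0.098−b)/D = (33.243159·0.098−2.510753)/1.680722 = 0.444497
λ₂=(a−b·0.098)/D = (0.240188−2.510753·0.098)/1.680722 = -0.003490
w* = 0.444497·u + -0.003490·v:
  w_0 = 0.444497·0.5965 + -0.003490·12.8484 = 0.2203  (GE)
  w_1 = 0.444497·0.6302 + -0.003490·12.9994 = 0.2348  (JPMorgan)
  w_2 = 0.444497·1.2840 + -0.003490·7.3953 = 0.5449  (Visa)
Σw_i=1.0000  μᵀw=0.0980
σ²=wᵀΣw=λ₁·μ_p+λ₂ = 0.444497·0.098 + -0.003490 = 0.040071 ≈ 0.0401


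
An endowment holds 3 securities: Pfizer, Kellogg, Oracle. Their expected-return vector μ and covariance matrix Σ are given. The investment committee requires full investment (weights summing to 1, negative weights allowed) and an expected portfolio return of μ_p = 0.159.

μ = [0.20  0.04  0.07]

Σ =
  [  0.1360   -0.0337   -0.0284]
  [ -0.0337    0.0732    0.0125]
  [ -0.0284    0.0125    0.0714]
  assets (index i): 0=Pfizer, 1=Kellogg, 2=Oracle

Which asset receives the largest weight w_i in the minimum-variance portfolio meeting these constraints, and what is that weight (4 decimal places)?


Pfizer (0.6897)

g=Σ⁻¹μ = [2.1141  1.2460  1.6032]
h=Σ⁻¹𝟙 = [15.3118  17.8113  16.9778]
a=μᵀg=0.584884  b=𝟙ᵀg=4.963266  c=𝟙ᵀh=50.100931  D=ac−b²=4.669226
λ₁=(c·0.159−b)/D = (50.100931·0.159−4.963266)/4.669226 = 0.643101
λ₂=(a−b·0.159)/D = (0.584884−4.963266·0.159)/4.669226 = -0.043749
w* = 0.643101·g + -0.043749·h:
  w_0 = 0.643101·2.1141 + -0.043749·15.3118 = 0.6897  (Pfizer)
  w_1 = 0.643101·1.2460 + -0.043749·17.8113 = 0.0221  (Kellogg)
  w_2 = 0.643101·1.6032 + -0.043749·16.9778 = 0.2882  (Oracle)
Σw_i=1.0000  μᵀw=0.1590
σ²=wᵀΣw=λ₁·μ_p+λ₂ = 0.643101·0.159 + -0.043749 = 0.058504 ≈ 0.0585


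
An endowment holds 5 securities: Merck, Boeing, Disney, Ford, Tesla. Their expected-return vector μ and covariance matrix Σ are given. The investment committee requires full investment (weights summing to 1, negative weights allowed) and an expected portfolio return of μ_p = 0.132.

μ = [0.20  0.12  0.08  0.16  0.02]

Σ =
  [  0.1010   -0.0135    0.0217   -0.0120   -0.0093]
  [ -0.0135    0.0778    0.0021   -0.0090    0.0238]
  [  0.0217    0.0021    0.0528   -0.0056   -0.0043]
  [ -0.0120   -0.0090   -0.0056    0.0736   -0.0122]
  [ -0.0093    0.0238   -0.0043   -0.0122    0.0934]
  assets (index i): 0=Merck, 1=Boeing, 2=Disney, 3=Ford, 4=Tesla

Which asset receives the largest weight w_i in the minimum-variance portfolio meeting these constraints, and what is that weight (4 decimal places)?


u=Σ⁻¹μ = [2.4961  2.1991  0.7421  2.9598  0.3231]
v=Σ⁻¹𝟙 = [11.5594  13.1030  16.7970  20.3324  11.9479]
a=μᵀu=1.302508  b=𝟙ᵀu=8.720144  c=𝟙ᵀv=73.739717  D=ac−b²=20.005648
λ₁=(c·0.132−b)/D = (73.739717·0.132−8.720144)/20.005648 = 0.050661
λ₂=(a−b·0.132)/D = (1.302508−8.720144·0.132)/20.005648 = 0.007570
w* = 0.050661·u + 0.007570·v:
  w_0 = 0.050661·2.4961 + 0.007570·11.5594 = 0.2140  (Merck)
  w_1 = 0.050661·2.1991 + 0.007570·13.1030 = 0.2106  (Boeing)
  w_2 = 0.050661·0.7421 + 0.007570·16.7970 = 0.1648  (Disney)
  w_3 = 0.050661·2.9598 + 0.007570·20.3324 = 0.3039  (Ford)
  w_4 = 0.050661·0.3231 + 0.007570·11.9479 = 0.1068  (Tesla)
Σw_i=1.0000  μᵀw=0.1320
σ²=wᵀΣw=λ₁·μ_p+λ₂ = 0.050661·0.132 + 0.007570 = 0.014258 ≈ 0.0143

Ford (0.3039)


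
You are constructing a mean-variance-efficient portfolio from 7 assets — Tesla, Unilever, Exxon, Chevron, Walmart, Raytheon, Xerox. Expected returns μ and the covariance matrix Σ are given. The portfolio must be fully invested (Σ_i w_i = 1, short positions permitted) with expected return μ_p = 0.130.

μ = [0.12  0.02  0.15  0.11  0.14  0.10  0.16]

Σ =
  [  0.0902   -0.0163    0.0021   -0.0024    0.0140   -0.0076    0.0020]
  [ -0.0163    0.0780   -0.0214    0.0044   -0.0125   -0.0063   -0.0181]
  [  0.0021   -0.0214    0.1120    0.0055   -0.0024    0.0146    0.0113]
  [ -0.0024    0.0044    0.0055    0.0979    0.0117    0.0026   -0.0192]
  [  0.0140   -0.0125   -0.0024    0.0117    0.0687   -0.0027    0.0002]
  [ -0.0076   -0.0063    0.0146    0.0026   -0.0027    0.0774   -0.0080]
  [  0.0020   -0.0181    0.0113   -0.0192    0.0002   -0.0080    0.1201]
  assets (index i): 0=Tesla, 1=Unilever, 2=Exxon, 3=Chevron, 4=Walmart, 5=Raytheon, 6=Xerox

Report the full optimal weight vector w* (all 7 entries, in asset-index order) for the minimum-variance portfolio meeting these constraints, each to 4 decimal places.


g=Σ⁻¹μ = [1.4183  1.6726  1.2479  1.0729  1.9696  1.5419  1.7142]
h=Σ⁻¹𝟙 = [14.2473  24.8869  9.8400  9.2425  15.5445  16.1092  13.4387]
a=μᵀg=1.213061  b=𝟙ᵀg=10.637427  c=𝟙ᵀh=103.309017  D=ac−b²=12.165274
λ₁=(c·0.130−b)/D = (103.309017·0.130−10.637427)/12.165274 = 0.229567
λ₂=(a−b·0.130)/D = (1.213061−10.637427·0.130)/12.165274 = -0.013958
w* = 0.229567·g + -0.013958·h:
  w_0 = 0.229567·1.4183 + -0.013958·14.2473 = 0.1267  (Tesla)
  w_1 = 0.229567·1.6726 + -0.013958·24.8869 = 0.0366  (Unilever)
  w_2 = 0.229567·1.2479 + -0.013958·9.8400 = 0.1491  (Exxon)
  w_3 = 0.229567·1.0729 + -0.013958·9.2425 = 0.1173  (Chevron)
  w_4 = 0.229567·1.9696 + -0.013958·15.5445 = 0.2352  (Walmart)
  w_5 = 0.229567·1.5419 + -0.013958·16.1092 = 0.1291  (Raytheon)
  w_6 = 0.229567·1.7142 + -0.013958·13.4387 = 0.2060  (Xerox)
Σw_i=1.0000  μᵀw=0.1300
σ²=wᵀΣw=λ₁·μ_p+λ₂ = 0.229567·0.130 + -0.013958 = 0.015886 ≈ 0.0159

0.1267  0.0366  0.1491  0.1173  0.2352  0.1291  0.2060
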